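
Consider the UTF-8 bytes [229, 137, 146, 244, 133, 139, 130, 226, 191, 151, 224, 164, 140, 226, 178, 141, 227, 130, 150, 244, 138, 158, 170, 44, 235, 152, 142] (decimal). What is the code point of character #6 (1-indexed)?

Offset 0: leading byte 0xE5 = 11100101 → 3-byte char #1 = E5 89 92.
Offset 3: leading byte 0xF4 = 11110100 → 4-byte char #2 = F4 85 8B 82.
Offset 7: leading byte 0xE2 = 11100010 → 3-byte char #3 = E2 BF 97.
Offset 10: leading byte 0xE0 = 11100000 → 3-byte char #4 = E0 A4 8C.
Offset 13: leading byte 0xE2 = 11100010 → 3-byte char #5 = E2 B2 8D.
Offset 16: leading byte 0xE3 = 11100011 → 3-byte char #6 = E3 82 96.
Leading byte 0xE3 = 11100011 matches 1110xxxx → 3-byte sequence.
Byte 1: 0xE3 = 11100011, payload 0011 (4 bits).
Byte 2: 0x82 = 10000010 (10xxxxxx ✓), payload 000010.
Byte 3: 0x96 = 10010110 (10xxxxxx ✓), payload 010110.
Concatenate: 0011000010010110 = 0x3096 (16 bits → U+3096).

U+3096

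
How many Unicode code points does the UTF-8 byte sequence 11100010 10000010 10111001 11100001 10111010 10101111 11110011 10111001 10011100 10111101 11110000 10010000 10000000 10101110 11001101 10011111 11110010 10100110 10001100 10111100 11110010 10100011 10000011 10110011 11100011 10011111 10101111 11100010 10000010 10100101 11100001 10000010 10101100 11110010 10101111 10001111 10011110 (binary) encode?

Byte at offset 0: 0xE2 = 11100010 → 3-byte char (#1). Advance 3.
Byte at offset 3: 0xE1 = 11100001 → 3-byte char (#2). Advance 3.
Byte at offset 6: 0xF3 = 11110011 → 4-byte char (#3). Advance 4.
Byte at offset 10: 0xF0 = 11110000 → 4-byte char (#4). Advance 4.
Byte at offset 14: 0xCD = 11001101 → 2-byte char (#5). Advance 2.
Byte at offset 16: 0xF2 = 11110010 → 4-byte char (#6). Advance 4.
Byte at offset 20: 0xF2 = 11110010 → 4-byte char (#7). Advance 4.
Byte at offset 24: 0xE3 = 11100011 → 3-byte char (#8). Advance 3.
Byte at offset 27: 0xE2 = 11100010 → 3-byte char (#9). Advance 3.
Byte at offset 30: 0xE1 = 11100001 → 3-byte char (#10). Advance 3.
Byte at offset 33: 0xF2 = 11110010 → 4-byte char (#11). Advance 4.
Reached end at offset 37 after 11 code points.

11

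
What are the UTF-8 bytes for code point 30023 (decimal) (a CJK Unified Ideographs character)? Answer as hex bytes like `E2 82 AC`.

E7 95 87

U+7547 = 0x7547 = 30023 decimal. In range U+0800–U+FFFF → 3-byte form: 1110xxxx 10xxxxxx 10xxxxxx.
Binary (16 bits): 0111010101000111.
Split 4+6+6: 0111 | 010101 | 000111.
Byte 1: 11100111 = 0xE7.
Byte 2: 10010101 = 0x95.
Byte 3: 10000111 = 0x87.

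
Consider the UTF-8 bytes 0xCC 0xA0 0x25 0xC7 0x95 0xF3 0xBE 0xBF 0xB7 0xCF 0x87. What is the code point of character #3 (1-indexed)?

U+01D5

Offset 0: leading byte 0xCC = 11001100 → 2-byte char #1 = CC A0.
Offset 2: leading byte 0x25 = 00100101 → 1-byte char #2 = 25.
Offset 3: leading byte 0xC7 = 11000111 → 2-byte char #3 = C7 95.
Leading byte 0xC7 = 11000111 matches 110xxxxx → 2-byte sequence.
Byte 1: 0xC7 = 11000111, payload 00111 (5 bits).
Byte 2: 0x95 = 10010101 (10xxxxxx ✓), payload 010101.
Concatenate: 00111010101 = 0x1D5 (11 bits → U+01D5).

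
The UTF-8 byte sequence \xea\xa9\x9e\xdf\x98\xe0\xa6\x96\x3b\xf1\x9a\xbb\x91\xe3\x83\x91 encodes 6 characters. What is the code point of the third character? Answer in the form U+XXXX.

U+0996

Offset 0: leading byte 0xEA = 11101010 → 3-byte char #1 = EA A9 9E.
Offset 3: leading byte 0xDF = 11011111 → 2-byte char #2 = DF 98.
Offset 5: leading byte 0xE0 = 11100000 → 3-byte char #3 = E0 A6 96.
Leading byte 0xE0 = 11100000 matches 1110xxxx → 3-byte sequence.
Byte 1: 0xE0 = 11100000, payload 0000 (4 bits).
Byte 2: 0xA6 = 10100110 (10xxxxxx ✓), payload 100110.
Byte 3: 0x96 = 10010110 (10xxxxxx ✓), payload 010110.
Concatenate: 0000100110010110 = 0x996 (16 bits → U+0996).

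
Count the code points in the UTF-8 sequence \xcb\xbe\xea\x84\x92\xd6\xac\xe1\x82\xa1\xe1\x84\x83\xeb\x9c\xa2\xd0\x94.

7

Byte at offset 0: 0xCB = 11001011 → 2-byte char (#1). Advance 2.
Byte at offset 2: 0xEA = 11101010 → 3-byte char (#2). Advance 3.
Byte at offset 5: 0xD6 = 11010110 → 2-byte char (#3). Advance 2.
Byte at offset 7: 0xE1 = 11100001 → 3-byte char (#4). Advance 3.
Byte at offset 10: 0xE1 = 11100001 → 3-byte char (#5). Advance 3.
Byte at offset 13: 0xEB = 11101011 → 3-byte char (#6). Advance 3.
Byte at offset 16: 0xD0 = 11010000 → 2-byte char (#7). Advance 2.
Reached end at offset 18 after 7 code points.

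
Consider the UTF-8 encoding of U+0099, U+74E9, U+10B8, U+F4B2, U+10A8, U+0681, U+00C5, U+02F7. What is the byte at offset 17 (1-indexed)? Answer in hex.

0xC3

1-indexed offset 17 is 0-indexed offset 16.
U+0099 → 2-byte form C2 99 at offsets 0–1.
U+74E9 → 3-byte form E7 93 A9 at offsets 2–4.
U+10B8 → 3-byte form E1 82 B8 at offsets 5–7.
U+F4B2 → 3-byte form EF 92 B2 at offsets 8–10.
U+10A8 → 3-byte form E1 82 A8 at offsets 11–13.
U+0681 → 2-byte form DA 81 at offsets 14–15.
U+00C5 → 2-byte form C3 85 at offsets 16–17.
Offset 16 falls in char 7's range; it's byte 1 of C3 85 = 0xC3.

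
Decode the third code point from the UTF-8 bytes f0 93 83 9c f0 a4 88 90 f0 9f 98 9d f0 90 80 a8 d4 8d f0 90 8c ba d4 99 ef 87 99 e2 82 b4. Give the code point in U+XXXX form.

Offset 0: leading byte 0xF0 = 11110000 → 4-byte char #1 = F0 93 83 9C.
Offset 4: leading byte 0xF0 = 11110000 → 4-byte char #2 = F0 A4 88 90.
Offset 8: leading byte 0xF0 = 11110000 → 4-byte char #3 = F0 9F 98 9D.
Leading byte 0xF0 = 11110000 matches 11110xxx → 4-byte sequence.
Byte 1: 0xF0 = 11110000, payload 000 (3 bits).
Byte 2: 0x9F = 10011111 (10xxxxxx ✓), payload 011111.
Byte 3: 0x98 = 10011000 (10xxxxxx ✓), payload 011000.
Byte 4: 0x9D = 10011101 (10xxxxxx ✓), payload 011101.
Concatenate: 000011111011000011101 = 0x1F61D (21 bits → U+1F61D).

U+1F61D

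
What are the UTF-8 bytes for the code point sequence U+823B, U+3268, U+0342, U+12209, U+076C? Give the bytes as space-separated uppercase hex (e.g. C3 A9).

E8 88 BB E3 89 A8 CD 82 F0 92 88 89 DD AC

U+823B: 3-byte form → E8 88 BB.
U+3268: 3-byte form → E3 89 A8.
U+0342: 2-byte form → CD 82.
U+12209: 4-byte form → F0 92 88 89.
U+076C: 2-byte form → DD AC.
Concatenated (14 bytes): E8 88 BB E3 89 A8 CD 82 F0 92 88 89 DD AC.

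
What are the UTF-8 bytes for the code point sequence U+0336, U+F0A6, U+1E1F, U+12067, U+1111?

CC B6 EF 82 A6 E1 B8 9F F0 92 81 A7 E1 84 91

U+0336: 2-byte form → CC B6.
U+F0A6: 3-byte form → EF 82 A6.
U+1E1F: 3-byte form → E1 B8 9F.
U+12067: 4-byte form → F0 92 81 A7.
U+1111: 3-byte form → E1 84 91.
Concatenated (15 bytes): CC B6 EF 82 A6 E1 B8 9F F0 92 81 A7 E1 84 91.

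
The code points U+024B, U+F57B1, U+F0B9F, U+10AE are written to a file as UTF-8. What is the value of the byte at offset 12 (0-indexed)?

0xAE

U+024B → 2-byte form C9 8B at offsets 0–1.
U+F57B1 → 4-byte form F3 B5 9E B1 at offsets 2–5.
U+F0B9F → 4-byte form F3 B0 AE 9F at offsets 6–9.
U+10AE → 3-byte form E1 82 AE at offsets 10–12.
Offset 12 falls in char 4's range; it's byte 3 of E1 82 AE = 0xAE.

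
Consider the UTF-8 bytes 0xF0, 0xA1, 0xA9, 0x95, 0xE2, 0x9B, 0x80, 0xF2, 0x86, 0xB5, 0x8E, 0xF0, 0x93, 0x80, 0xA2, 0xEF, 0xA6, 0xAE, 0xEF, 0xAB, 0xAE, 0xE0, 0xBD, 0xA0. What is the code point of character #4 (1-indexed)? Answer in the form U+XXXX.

U+13022

Offset 0: leading byte 0xF0 = 11110000 → 4-byte char #1 = F0 A1 A9 95.
Offset 4: leading byte 0xE2 = 11100010 → 3-byte char #2 = E2 9B 80.
Offset 7: leading byte 0xF2 = 11110010 → 4-byte char #3 = F2 86 B5 8E.
Offset 11: leading byte 0xF0 = 11110000 → 4-byte char #4 = F0 93 80 A2.
Leading byte 0xF0 = 11110000 matches 11110xxx → 4-byte sequence.
Byte 1: 0xF0 = 11110000, payload 000 (3 bits).
Byte 2: 0x93 = 10010011 (10xxxxxx ✓), payload 010011.
Byte 3: 0x80 = 10000000 (10xxxxxx ✓), payload 000000.
Byte 4: 0xA2 = 10100010 (10xxxxxx ✓), payload 100010.
Concatenate: 000010011000000100010 = 0x13022 (21 bits → U+13022).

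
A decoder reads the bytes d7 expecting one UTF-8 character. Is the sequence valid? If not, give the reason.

invalid (sequence truncated)

Leading byte 0xD7 = 11010111 → 2-byte form, but only 1 byte is present.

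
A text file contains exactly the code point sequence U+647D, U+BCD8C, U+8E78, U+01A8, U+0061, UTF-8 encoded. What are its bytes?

U+647D: 3-byte form → E6 91 BD.
U+BCD8C: 4-byte form → F2 BC B6 8C.
U+8E78: 3-byte form → E8 B9 B8.
U+01A8: 2-byte form → C6 A8.
U+0061: 1-byte form → 61.
Concatenated (13 bytes): E6 91 BD F2 BC B6 8C E8 B9 B8 C6 A8 61.

E6 91 BD F2 BC B6 8C E8 B9 B8 C6 A8 61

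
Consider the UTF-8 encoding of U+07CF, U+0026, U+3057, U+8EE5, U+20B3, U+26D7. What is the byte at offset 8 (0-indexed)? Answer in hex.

U+07CF → 2-byte form DF 8F at offsets 0–1.
U+0026 → 1-byte form 26 at offsets 2–2.
U+3057 → 3-byte form E3 81 97 at offsets 3–5.
U+8EE5 → 3-byte form E8 BB A5 at offsets 6–8.
Offset 8 falls in char 4's range; it's byte 3 of E8 BB A5 = 0xA5.

0xA5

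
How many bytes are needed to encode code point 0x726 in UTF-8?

U+0726 = 0x726. UTF-8 uses 1 byte below 0x80, 2 below 0x800, 3 below 0x10000, 4 up to 0x10FFFF. 0x726 is in U+0080–U+07FF → 2 bytes.

2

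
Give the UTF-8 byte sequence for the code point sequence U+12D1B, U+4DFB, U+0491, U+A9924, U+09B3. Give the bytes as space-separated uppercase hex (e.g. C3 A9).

U+12D1B: 4-byte form → F0 92 B4 9B.
U+4DFB: 3-byte form → E4 B7 BB.
U+0491: 2-byte form → D2 91.
U+A9924: 4-byte form → F2 A9 A4 A4.
U+09B3: 3-byte form → E0 A6 B3.
Concatenated (16 bytes): F0 92 B4 9B E4 B7 BB D2 91 F2 A9 A4 A4 E0 A6 B3.

F0 92 B4 9B E4 B7 BB D2 91 F2 A9 A4 A4 E0 A6 B3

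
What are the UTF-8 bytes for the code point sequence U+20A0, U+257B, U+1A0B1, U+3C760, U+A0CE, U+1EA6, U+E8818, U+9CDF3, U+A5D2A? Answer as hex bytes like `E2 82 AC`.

U+20A0: 3-byte form → E2 82 A0.
U+257B: 3-byte form → E2 95 BB.
U+1A0B1: 4-byte form → F0 9A 82 B1.
U+3C760: 4-byte form → F0 BC 9D A0.
U+A0CE: 3-byte form → EA 83 8E.
U+1EA6: 3-byte form → E1 BA A6.
U+E8818: 4-byte form → F3 A8 A0 98.
U+9CDF3: 4-byte form → F2 9C B7 B3.
U+A5D2A: 4-byte form → F2 A5 B4 AA.
Concatenated (32 bytes): E2 82 A0 E2 95 BB F0 9A 82 B1 F0 BC 9D A0 EA 83 8E E1 BA A6 F3 A8 A0 98 F2 9C B7 B3 F2 A5 B4 AA.

E2 82 A0 E2 95 BB F0 9A 82 B1 F0 BC 9D A0 EA 83 8E E1 BA A6 F3 A8 A0 98 F2 9C B7 B3 F2 A5 B4 AA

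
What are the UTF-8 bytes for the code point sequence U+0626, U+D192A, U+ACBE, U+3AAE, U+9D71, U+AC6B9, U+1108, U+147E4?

U+0626: 2-byte form → D8 A6.
U+D192A: 4-byte form → F3 91 A4 AA.
U+ACBE: 3-byte form → EA B2 BE.
U+3AAE: 3-byte form → E3 AA AE.
U+9D71: 3-byte form → E9 B5 B1.
U+AC6B9: 4-byte form → F2 AC 9A B9.
U+1108: 3-byte form → E1 84 88.
U+147E4: 4-byte form → F0 94 9F A4.
Concatenated (26 bytes): D8 A6 F3 91 A4 AA EA B2 BE E3 AA AE E9 B5 B1 F2 AC 9A B9 E1 84 88 F0 94 9F A4.

D8 A6 F3 91 A4 AA EA B2 BE E3 AA AE E9 B5 B1 F2 AC 9A B9 E1 84 88 F0 94 9F A4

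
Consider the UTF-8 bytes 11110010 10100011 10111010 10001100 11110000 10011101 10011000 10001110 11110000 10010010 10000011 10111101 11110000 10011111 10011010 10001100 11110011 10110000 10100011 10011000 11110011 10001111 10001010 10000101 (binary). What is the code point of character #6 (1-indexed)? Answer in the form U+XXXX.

U+CF285

Offset 0: leading byte 0xF2 = 11110010 → 4-byte char #1 = F2 A3 BA 8C.
Offset 4: leading byte 0xF0 = 11110000 → 4-byte char #2 = F0 9D 98 8E.
Offset 8: leading byte 0xF0 = 11110000 → 4-byte char #3 = F0 92 83 BD.
Offset 12: leading byte 0xF0 = 11110000 → 4-byte char #4 = F0 9F 9A 8C.
Offset 16: leading byte 0xF3 = 11110011 → 4-byte char #5 = F3 B0 A3 98.
Offset 20: leading byte 0xF3 = 11110011 → 4-byte char #6 = F3 8F 8A 85.
Leading byte 0xF3 = 11110011 matches 11110xxx → 4-byte sequence.
Byte 1: 0xF3 = 11110011, payload 011 (3 bits).
Byte 2: 0x8F = 10001111 (10xxxxxx ✓), payload 001111.
Byte 3: 0x8A = 10001010 (10xxxxxx ✓), payload 001010.
Byte 4: 0x85 = 10000101 (10xxxxxx ✓), payload 000101.
Concatenate: 011001111001010000101 = 0xCF285 (21 bits → U+CF285).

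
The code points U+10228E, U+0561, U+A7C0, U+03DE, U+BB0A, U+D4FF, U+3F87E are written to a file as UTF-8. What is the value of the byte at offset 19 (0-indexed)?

U+10228E → 4-byte form F4 82 8A 8E at offsets 0–3.
U+0561 → 2-byte form D5 A1 at offsets 4–5.
U+A7C0 → 3-byte form EA 9F 80 at offsets 6–8.
U+03DE → 2-byte form CF 9E at offsets 9–10.
U+BB0A → 3-byte form EB AC 8A at offsets 11–13.
U+D4FF → 3-byte form ED 93 BF at offsets 14–16.
U+3F87E → 4-byte form F0 BF A1 BE at offsets 17–20.
Offset 19 falls in char 7's range; it's byte 3 of F0 BF A1 BE = 0xA1.

0xA1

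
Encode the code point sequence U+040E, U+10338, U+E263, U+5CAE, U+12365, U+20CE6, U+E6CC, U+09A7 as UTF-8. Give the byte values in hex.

U+040E: 2-byte form → D0 8E.
U+10338: 4-byte form → F0 90 8C B8.
U+E263: 3-byte form → EE 89 A3.
U+5CAE: 3-byte form → E5 B2 AE.
U+12365: 4-byte form → F0 92 8D A5.
U+20CE6: 4-byte form → F0 A0 B3 A6.
U+E6CC: 3-byte form → EE 9B 8C.
U+09A7: 3-byte form → E0 A6 A7.
Concatenated (26 bytes): D0 8E F0 90 8C B8 EE 89 A3 E5 B2 AE F0 92 8D A5 F0 A0 B3 A6 EE 9B 8C E0 A6 A7.

D0 8E F0 90 8C B8 EE 89 A3 E5 B2 AE F0 92 8D A5 F0 A0 B3 A6 EE 9B 8C E0 A6 A7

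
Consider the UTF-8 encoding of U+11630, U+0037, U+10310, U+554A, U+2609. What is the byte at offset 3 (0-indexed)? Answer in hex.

0xB0

U+11630 → 4-byte form F0 91 98 B0 at offsets 0–3.
Offset 3 falls in char 1's range; it's byte 4 of F0 91 98 B0 = 0xB0.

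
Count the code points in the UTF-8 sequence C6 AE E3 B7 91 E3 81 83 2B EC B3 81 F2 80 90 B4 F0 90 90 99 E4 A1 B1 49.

9

Byte at offset 0: 0xC6 = 11000110 → 2-byte char (#1). Advance 2.
Byte at offset 2: 0xE3 = 11100011 → 3-byte char (#2). Advance 3.
Byte at offset 5: 0xE3 = 11100011 → 3-byte char (#3). Advance 3.
Byte at offset 8: 0x2B = 00101011 → 1-byte char (#4). Advance 1.
Byte at offset 9: 0xEC = 11101100 → 3-byte char (#5). Advance 3.
Byte at offset 12: 0xF2 = 11110010 → 4-byte char (#6). Advance 4.
Byte at offset 16: 0xF0 = 11110000 → 4-byte char (#7). Advance 4.
Byte at offset 20: 0xE4 = 11100100 → 3-byte char (#8). Advance 3.
Byte at offset 23: 0x49 = 01001001 → 1-byte char (#9). Advance 1.
Reached end at offset 24 after 9 code points.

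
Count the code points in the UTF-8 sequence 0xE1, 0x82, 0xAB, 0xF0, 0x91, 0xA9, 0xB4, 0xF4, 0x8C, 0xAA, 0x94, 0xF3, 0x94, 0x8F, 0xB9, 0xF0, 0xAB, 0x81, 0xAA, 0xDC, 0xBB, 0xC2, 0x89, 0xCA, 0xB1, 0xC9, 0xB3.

Byte at offset 0: 0xE1 = 11100001 → 3-byte char (#1). Advance 3.
Byte at offset 3: 0xF0 = 11110000 → 4-byte char (#2). Advance 4.
Byte at offset 7: 0xF4 = 11110100 → 4-byte char (#3). Advance 4.
Byte at offset 11: 0xF3 = 11110011 → 4-byte char (#4). Advance 4.
Byte at offset 15: 0xF0 = 11110000 → 4-byte char (#5). Advance 4.
Byte at offset 19: 0xDC = 11011100 → 2-byte char (#6). Advance 2.
Byte at offset 21: 0xC2 = 11000010 → 2-byte char (#7). Advance 2.
Byte at offset 23: 0xCA = 11001010 → 2-byte char (#8). Advance 2.
Byte at offset 25: 0xC9 = 11001001 → 2-byte char (#9). Advance 2.
Reached end at offset 27 after 9 code points.

9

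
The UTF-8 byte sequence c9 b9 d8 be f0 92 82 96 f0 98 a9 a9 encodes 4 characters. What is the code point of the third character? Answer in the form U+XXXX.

U+12096

Offset 0: leading byte 0xC9 = 11001001 → 2-byte char #1 = C9 B9.
Offset 2: leading byte 0xD8 = 11011000 → 2-byte char #2 = D8 BE.
Offset 4: leading byte 0xF0 = 11110000 → 4-byte char #3 = F0 92 82 96.
Leading byte 0xF0 = 11110000 matches 11110xxx → 4-byte sequence.
Byte 1: 0xF0 = 11110000, payload 000 (3 bits).
Byte 2: 0x92 = 10010010 (10xxxxxx ✓), payload 010010.
Byte 3: 0x82 = 10000010 (10xxxxxx ✓), payload 000010.
Byte 4: 0x96 = 10010110 (10xxxxxx ✓), payload 010110.
Concatenate: 000010010000010010110 = 0x12096 (21 bits → U+12096).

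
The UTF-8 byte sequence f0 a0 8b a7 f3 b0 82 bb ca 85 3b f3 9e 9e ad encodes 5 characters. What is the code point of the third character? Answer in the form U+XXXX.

Offset 0: leading byte 0xF0 = 11110000 → 4-byte char #1 = F0 A0 8B A7.
Offset 4: leading byte 0xF3 = 11110011 → 4-byte char #2 = F3 B0 82 BB.
Offset 8: leading byte 0xCA = 11001010 → 2-byte char #3 = CA 85.
Leading byte 0xCA = 11001010 matches 110xxxxx → 2-byte sequence.
Byte 1: 0xCA = 11001010, payload 01010 (5 bits).
Byte 2: 0x85 = 10000101 (10xxxxxx ✓), payload 000101.
Concatenate: 01010000101 = 0x285 (11 bits → U+0285).

U+0285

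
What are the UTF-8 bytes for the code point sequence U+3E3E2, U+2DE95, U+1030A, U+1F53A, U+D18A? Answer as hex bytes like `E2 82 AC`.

U+3E3E2: 4-byte form → F0 BE 8F A2.
U+2DE95: 4-byte form → F0 AD BA 95.
U+1030A: 4-byte form → F0 90 8C 8A.
U+1F53A: 4-byte form → F0 9F 94 BA.
U+D18A: 3-byte form → ED 86 8A.
Concatenated (19 bytes): F0 BE 8F A2 F0 AD BA 95 F0 90 8C 8A F0 9F 94 BA ED 86 8A.

F0 BE 8F A2 F0 AD BA 95 F0 90 8C 8A F0 9F 94 BA ED 86 8A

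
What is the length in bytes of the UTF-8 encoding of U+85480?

U+85480 = 0x85480. UTF-8 uses 1 byte below 0x80, 2 below 0x800, 3 below 0x10000, 4 up to 0x10FFFF. 0x85480 is in U+10000–U+10FFFF → 4 bytes.

4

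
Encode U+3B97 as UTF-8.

U+3B97 = 0x3B97 = 15255 decimal. In range U+0800–U+FFFF → 3-byte form: 1110xxxx 10xxxxxx 10xxxxxx.
Binary (16 bits): 0011101110010111.
Split 4+6+6: 0011 | 101110 | 010111.
Byte 1: 11100011 = 0xE3.
Byte 2: 10101110 = 0xAE.
Byte 3: 10010111 = 0x97.

E3 AE 97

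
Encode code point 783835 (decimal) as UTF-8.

U+BF5DB = 0xBF5DB = 783835 decimal. In range U+10000–U+10FFFF → 4-byte form: 11110xxx 10xxxxxx 10xxxxxx 10xxxxxx.
Binary (21 bits): 010111111010111011011.
Split 3+6+6+6: 010 | 111111 | 010111 | 011011.
Byte 1: 11110010 = 0xF2.
Byte 2: 10111111 = 0xBF.
Byte 3: 10010111 = 0x97.
Byte 4: 10011011 = 0x9B.

F2 BF 97 9B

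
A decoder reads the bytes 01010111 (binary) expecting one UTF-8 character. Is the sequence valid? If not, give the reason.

valid

Leading byte 0x57 = 01010111 → 1-byte form.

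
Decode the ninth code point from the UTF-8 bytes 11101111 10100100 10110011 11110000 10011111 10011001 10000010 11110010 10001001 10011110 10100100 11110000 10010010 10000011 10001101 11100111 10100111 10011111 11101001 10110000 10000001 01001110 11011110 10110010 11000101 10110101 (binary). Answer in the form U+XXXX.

Offset 0: leading byte 0xEF = 11101111 → 3-byte char #1 = EF A4 B3.
Offset 3: leading byte 0xF0 = 11110000 → 4-byte char #2 = F0 9F 99 82.
Offset 7: leading byte 0xF2 = 11110010 → 4-byte char #3 = F2 89 9E A4.
Offset 11: leading byte 0xF0 = 11110000 → 4-byte char #4 = F0 92 83 8D.
Offset 15: leading byte 0xE7 = 11100111 → 3-byte char #5 = E7 A7 9F.
Offset 18: leading byte 0xE9 = 11101001 → 3-byte char #6 = E9 B0 81.
Offset 21: leading byte 0x4E = 01001110 → 1-byte char #7 = 4E.
Offset 22: leading byte 0xDE = 11011110 → 2-byte char #8 = DE B2.
Offset 24: leading byte 0xC5 = 11000101 → 2-byte char #9 = C5 B5.
Leading byte 0xC5 = 11000101 matches 110xxxxx → 2-byte sequence.
Byte 1: 0xC5 = 11000101, payload 00101 (5 bits).
Byte 2: 0xB5 = 10110101 (10xxxxxx ✓), payload 110101.
Concatenate: 00101110101 = 0x175 (11 bits → U+0175).

U+0175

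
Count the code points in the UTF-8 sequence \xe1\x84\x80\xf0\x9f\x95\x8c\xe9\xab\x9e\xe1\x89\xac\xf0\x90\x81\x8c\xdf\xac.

Byte at offset 0: 0xE1 = 11100001 → 3-byte char (#1). Advance 3.
Byte at offset 3: 0xF0 = 11110000 → 4-byte char (#2). Advance 4.
Byte at offset 7: 0xE9 = 11101001 → 3-byte char (#3). Advance 3.
Byte at offset 10: 0xE1 = 11100001 → 3-byte char (#4). Advance 3.
Byte at offset 13: 0xF0 = 11110000 → 4-byte char (#5). Advance 4.
Byte at offset 17: 0xDF = 11011111 → 2-byte char (#6). Advance 2.
Reached end at offset 19 after 6 code points.

6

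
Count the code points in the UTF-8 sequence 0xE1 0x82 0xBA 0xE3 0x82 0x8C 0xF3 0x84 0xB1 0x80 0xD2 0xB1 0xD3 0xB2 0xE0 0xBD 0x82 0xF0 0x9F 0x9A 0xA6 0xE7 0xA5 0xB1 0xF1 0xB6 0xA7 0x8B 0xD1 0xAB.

Byte at offset 0: 0xE1 = 11100001 → 3-byte char (#1). Advance 3.
Byte at offset 3: 0xE3 = 11100011 → 3-byte char (#2). Advance 3.
Byte at offset 6: 0xF3 = 11110011 → 4-byte char (#3). Advance 4.
Byte at offset 10: 0xD2 = 11010010 → 2-byte char (#4). Advance 2.
Byte at offset 12: 0xD3 = 11010011 → 2-byte char (#5). Advance 2.
Byte at offset 14: 0xE0 = 11100000 → 3-byte char (#6). Advance 3.
Byte at offset 17: 0xF0 = 11110000 → 4-byte char (#7). Advance 4.
Byte at offset 21: 0xE7 = 11100111 → 3-byte char (#8). Advance 3.
Byte at offset 24: 0xF1 = 11110001 → 4-byte char (#9). Advance 4.
Byte at offset 28: 0xD1 = 11010001 → 2-byte char (#10). Advance 2.
Reached end at offset 30 after 10 code points.

10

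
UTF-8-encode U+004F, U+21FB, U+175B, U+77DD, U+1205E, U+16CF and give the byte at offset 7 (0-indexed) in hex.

0xE7

U+004F → 1-byte form 4F at offsets 0–0.
U+21FB → 3-byte form E2 87 BB at offsets 1–3.
U+175B → 3-byte form E1 9D 9B at offsets 4–6.
U+77DD → 3-byte form E7 9F 9D at offsets 7–9.
Offset 7 falls in char 4's range; it's byte 1 of E7 9F 9D = 0xE7.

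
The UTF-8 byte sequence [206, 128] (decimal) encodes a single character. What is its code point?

U+0380

Leading byte 0xCE = 11001110 matches 110xxxxx → 2-byte sequence.
Byte 1: 0xCE = 11001110, payload 01110 (5 bits).
Byte 2: 0x80 = 10000000 (10xxxxxx ✓), payload 000000.
Concatenate: 01110000000 = 0x380 (11 bits → U+0380).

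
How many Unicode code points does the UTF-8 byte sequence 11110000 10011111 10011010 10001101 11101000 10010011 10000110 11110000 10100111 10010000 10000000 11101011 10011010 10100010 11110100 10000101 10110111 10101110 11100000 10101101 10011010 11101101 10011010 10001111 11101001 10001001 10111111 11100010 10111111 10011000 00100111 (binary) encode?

Byte at offset 0: 0xF0 = 11110000 → 4-byte char (#1). Advance 4.
Byte at offset 4: 0xE8 = 11101000 → 3-byte char (#2). Advance 3.
Byte at offset 7: 0xF0 = 11110000 → 4-byte char (#3). Advance 4.
Byte at offset 11: 0xEB = 11101011 → 3-byte char (#4). Advance 3.
Byte at offset 14: 0xF4 = 11110100 → 4-byte char (#5). Advance 4.
Byte at offset 18: 0xE0 = 11100000 → 3-byte char (#6). Advance 3.
Byte at offset 21: 0xED = 11101101 → 3-byte char (#7). Advance 3.
Byte at offset 24: 0xE9 = 11101001 → 3-byte char (#8). Advance 3.
Byte at offset 27: 0xE2 = 11100010 → 3-byte char (#9). Advance 3.
Byte at offset 30: 0x27 = 00100111 → 1-byte char (#10). Advance 1.
Reached end at offset 31 after 10 code points.

10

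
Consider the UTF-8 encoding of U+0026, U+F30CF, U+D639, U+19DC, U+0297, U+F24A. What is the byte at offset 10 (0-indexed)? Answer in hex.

0x9C

U+0026 → 1-byte form 26 at offsets 0–0.
U+F30CF → 4-byte form F3 B3 83 8F at offsets 1–4.
U+D639 → 3-byte form ED 98 B9 at offsets 5–7.
U+19DC → 3-byte form E1 A7 9C at offsets 8–10.
Offset 10 falls in char 4's range; it's byte 3 of E1 A7 9C = 0x9C.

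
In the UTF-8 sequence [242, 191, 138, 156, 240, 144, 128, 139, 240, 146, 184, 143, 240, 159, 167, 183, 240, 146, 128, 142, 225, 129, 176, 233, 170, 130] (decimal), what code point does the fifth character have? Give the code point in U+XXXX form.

Offset 0: leading byte 0xF2 = 11110010 → 4-byte char #1 = F2 BF 8A 9C.
Offset 4: leading byte 0xF0 = 11110000 → 4-byte char #2 = F0 90 80 8B.
Offset 8: leading byte 0xF0 = 11110000 → 4-byte char #3 = F0 92 B8 8F.
Offset 12: leading byte 0xF0 = 11110000 → 4-byte char #4 = F0 9F A7 B7.
Offset 16: leading byte 0xF0 = 11110000 → 4-byte char #5 = F0 92 80 8E.
Leading byte 0xF0 = 11110000 matches 11110xxx → 4-byte sequence.
Byte 1: 0xF0 = 11110000, payload 000 (3 bits).
Byte 2: 0x92 = 10010010 (10xxxxxx ✓), payload 010010.
Byte 3: 0x80 = 10000000 (10xxxxxx ✓), payload 000000.
Byte 4: 0x8E = 10001110 (10xxxxxx ✓), payload 001110.
Concatenate: 000010010000000001110 = 0x1200E (21 bits → U+1200E).

U+1200E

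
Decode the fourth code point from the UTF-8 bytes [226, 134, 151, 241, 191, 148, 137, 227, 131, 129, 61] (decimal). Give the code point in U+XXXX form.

U+003D

Offset 0: leading byte 0xE2 = 11100010 → 3-byte char #1 = E2 86 97.
Offset 3: leading byte 0xF1 = 11110001 → 4-byte char #2 = F1 BF 94 89.
Offset 7: leading byte 0xE3 = 11100011 → 3-byte char #3 = E3 83 81.
Offset 10: leading byte 0x3D = 00111101 → 1-byte char #4 = 3D.
Leading byte 0x3D = 00111101 matches 0xxxxxxx → 1-byte sequence.
Byte 1: 0x3D = 00111101, payload 0111101 (7 bits).
Concatenate: 0111101 = 0x3D (7 bits → U+003D).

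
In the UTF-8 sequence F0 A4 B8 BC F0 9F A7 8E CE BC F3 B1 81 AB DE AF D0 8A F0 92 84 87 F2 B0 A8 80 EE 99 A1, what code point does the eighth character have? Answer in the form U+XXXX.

Offset 0: leading byte 0xF0 = 11110000 → 4-byte char #1 = F0 A4 B8 BC.
Offset 4: leading byte 0xF0 = 11110000 → 4-byte char #2 = F0 9F A7 8E.
Offset 8: leading byte 0xCE = 11001110 → 2-byte char #3 = CE BC.
Offset 10: leading byte 0xF3 = 11110011 → 4-byte char #4 = F3 B1 81 AB.
Offset 14: leading byte 0xDE = 11011110 → 2-byte char #5 = DE AF.
Offset 16: leading byte 0xD0 = 11010000 → 2-byte char #6 = D0 8A.
Offset 18: leading byte 0xF0 = 11110000 → 4-byte char #7 = F0 92 84 87.
Offset 22: leading byte 0xF2 = 11110010 → 4-byte char #8 = F2 B0 A8 80.
Leading byte 0xF2 = 11110010 matches 11110xxx → 4-byte sequence.
Byte 1: 0xF2 = 11110010, payload 010 (3 bits).
Byte 2: 0xB0 = 10110000 (10xxxxxx ✓), payload 110000.
Byte 3: 0xA8 = 10101000 (10xxxxxx ✓), payload 101000.
Byte 4: 0x80 = 10000000 (10xxxxxx ✓), payload 000000.
Concatenate: 010110000101000000000 = 0xB0A00 (21 bits → U+B0A00).

U+B0A00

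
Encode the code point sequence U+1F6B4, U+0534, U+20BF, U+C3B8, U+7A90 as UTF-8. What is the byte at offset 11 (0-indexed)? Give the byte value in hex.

0xB8

U+1F6B4 → 4-byte form F0 9F 9A B4 at offsets 0–3.
U+0534 → 2-byte form D4 B4 at offsets 4–5.
U+20BF → 3-byte form E2 82 BF at offsets 6–8.
U+C3B8 → 3-byte form EC 8E B8 at offsets 9–11.
Offset 11 falls in char 4's range; it's byte 3 of EC 8E B8 = 0xB8.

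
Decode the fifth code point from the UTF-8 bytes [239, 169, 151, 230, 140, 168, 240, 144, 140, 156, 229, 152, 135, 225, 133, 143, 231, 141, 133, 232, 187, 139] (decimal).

Offset 0: leading byte 0xEF = 11101111 → 3-byte char #1 = EF A9 97.
Offset 3: leading byte 0xE6 = 11100110 → 3-byte char #2 = E6 8C A8.
Offset 6: leading byte 0xF0 = 11110000 → 4-byte char #3 = F0 90 8C 9C.
Offset 10: leading byte 0xE5 = 11100101 → 3-byte char #4 = E5 98 87.
Offset 13: leading byte 0xE1 = 11100001 → 3-byte char #5 = E1 85 8F.
Leading byte 0xE1 = 11100001 matches 1110xxxx → 3-byte sequence.
Byte 1: 0xE1 = 11100001, payload 0001 (4 bits).
Byte 2: 0x85 = 10000101 (10xxxxxx ✓), payload 000101.
Byte 3: 0x8F = 10001111 (10xxxxxx ✓), payload 001111.
Concatenate: 0001000101001111 = 0x114F (16 bits → U+114F).

U+114F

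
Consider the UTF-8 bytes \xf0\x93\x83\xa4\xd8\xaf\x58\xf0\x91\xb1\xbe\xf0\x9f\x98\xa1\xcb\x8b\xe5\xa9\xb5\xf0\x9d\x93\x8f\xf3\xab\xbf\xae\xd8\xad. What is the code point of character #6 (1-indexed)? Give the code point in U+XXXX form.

Offset 0: leading byte 0xF0 = 11110000 → 4-byte char #1 = F0 93 83 A4.
Offset 4: leading byte 0xD8 = 11011000 → 2-byte char #2 = D8 AF.
Offset 6: leading byte 0x58 = 01011000 → 1-byte char #3 = 58.
Offset 7: leading byte 0xF0 = 11110000 → 4-byte char #4 = F0 91 B1 BE.
Offset 11: leading byte 0xF0 = 11110000 → 4-byte char #5 = F0 9F 98 A1.
Offset 15: leading byte 0xCB = 11001011 → 2-byte char #6 = CB 8B.
Leading byte 0xCB = 11001011 matches 110xxxxx → 2-byte sequence.
Byte 1: 0xCB = 11001011, payload 01011 (5 bits).
Byte 2: 0x8B = 10001011 (10xxxxxx ✓), payload 001011.
Concatenate: 01011001011 = 0x2CB (11 bits → U+02CB).

U+02CB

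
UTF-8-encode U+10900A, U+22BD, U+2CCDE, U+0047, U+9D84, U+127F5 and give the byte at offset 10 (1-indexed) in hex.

1-indexed offset 10 is 0-indexed offset 9.
U+10900A → 4-byte form F4 89 80 8A at offsets 0–3.
U+22BD → 3-byte form E2 8A BD at offsets 4–6.
U+2CCDE → 4-byte form F0 AC B3 9E at offsets 7–10.
Offset 9 falls in char 3's range; it's byte 3 of F0 AC B3 9E = 0xB3.

0xB3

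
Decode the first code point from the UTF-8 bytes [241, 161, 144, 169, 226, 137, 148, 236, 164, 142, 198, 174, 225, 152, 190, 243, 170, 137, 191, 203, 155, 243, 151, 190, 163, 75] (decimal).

U+61429

Offset 0: leading byte 0xF1 = 11110001 → 4-byte char #1 = F1 A1 90 A9.
Leading byte 0xF1 = 11110001 matches 11110xxx → 4-byte sequence.
Byte 1: 0xF1 = 11110001, payload 001 (3 bits).
Byte 2: 0xA1 = 10100001 (10xxxxxx ✓), payload 100001.
Byte 3: 0x90 = 10010000 (10xxxxxx ✓), payload 010000.
Byte 4: 0xA9 = 10101001 (10xxxxxx ✓), payload 101001.
Concatenate: 001100001010000101001 = 0x61429 (21 bits → U+61429).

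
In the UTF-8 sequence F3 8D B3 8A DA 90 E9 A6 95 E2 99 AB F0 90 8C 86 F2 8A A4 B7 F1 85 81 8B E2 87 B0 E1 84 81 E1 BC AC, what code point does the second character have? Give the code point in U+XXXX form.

Offset 0: leading byte 0xF3 = 11110011 → 4-byte char #1 = F3 8D B3 8A.
Offset 4: leading byte 0xDA = 11011010 → 2-byte char #2 = DA 90.
Leading byte 0xDA = 11011010 matches 110xxxxx → 2-byte sequence.
Byte 1: 0xDA = 11011010, payload 11010 (5 bits).
Byte 2: 0x90 = 10010000 (10xxxxxx ✓), payload 010000.
Concatenate: 11010010000 = 0x690 (11 bits → U+0690).

U+0690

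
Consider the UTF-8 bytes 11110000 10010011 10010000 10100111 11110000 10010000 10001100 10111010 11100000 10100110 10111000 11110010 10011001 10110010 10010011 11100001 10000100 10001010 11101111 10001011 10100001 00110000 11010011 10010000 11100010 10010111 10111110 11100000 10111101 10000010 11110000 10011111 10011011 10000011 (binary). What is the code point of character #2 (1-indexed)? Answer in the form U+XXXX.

U+1033A

Offset 0: leading byte 0xF0 = 11110000 → 4-byte char #1 = F0 93 90 A7.
Offset 4: leading byte 0xF0 = 11110000 → 4-byte char #2 = F0 90 8C BA.
Leading byte 0xF0 = 11110000 matches 11110xxx → 4-byte sequence.
Byte 1: 0xF0 = 11110000, payload 000 (3 bits).
Byte 2: 0x90 = 10010000 (10xxxxxx ✓), payload 010000.
Byte 3: 0x8C = 10001100 (10xxxxxx ✓), payload 001100.
Byte 4: 0xBA = 10111010 (10xxxxxx ✓), payload 111010.
Concatenate: 000010000001100111010 = 0x1033A (21 bits → U+1033A).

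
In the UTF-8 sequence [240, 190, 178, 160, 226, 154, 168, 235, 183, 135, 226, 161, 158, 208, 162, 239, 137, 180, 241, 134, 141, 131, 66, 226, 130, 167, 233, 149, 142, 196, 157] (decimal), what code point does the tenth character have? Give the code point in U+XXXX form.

U+954E

Offset 0: leading byte 0xF0 = 11110000 → 4-byte char #1 = F0 BE B2 A0.
Offset 4: leading byte 0xE2 = 11100010 → 3-byte char #2 = E2 9A A8.
Offset 7: leading byte 0xEB = 11101011 → 3-byte char #3 = EB B7 87.
Offset 10: leading byte 0xE2 = 11100010 → 3-byte char #4 = E2 A1 9E.
Offset 13: leading byte 0xD0 = 11010000 → 2-byte char #5 = D0 A2.
Offset 15: leading byte 0xEF = 11101111 → 3-byte char #6 = EF 89 B4.
Offset 18: leading byte 0xF1 = 11110001 → 4-byte char #7 = F1 86 8D 83.
Offset 22: leading byte 0x42 = 01000010 → 1-byte char #8 = 42.
Offset 23: leading byte 0xE2 = 11100010 → 3-byte char #9 = E2 82 A7.
Offset 26: leading byte 0xE9 = 11101001 → 3-byte char #10 = E9 95 8E.
Leading byte 0xE9 = 11101001 matches 1110xxxx → 3-byte sequence.
Byte 1: 0xE9 = 11101001, payload 1001 (4 bits).
Byte 2: 0x95 = 10010101 (10xxxxxx ✓), payload 010101.
Byte 3: 0x8E = 10001110 (10xxxxxx ✓), payload 001110.
Concatenate: 1001010101001110 = 0x954E (16 bits → U+954E).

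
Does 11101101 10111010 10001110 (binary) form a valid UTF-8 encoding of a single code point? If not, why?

Structurally a 3-byte sequence; payload = 0xDE8E.
But 0xDE8E is in U+D800–U+DFFF, the surrogate range. Surrogates are not Unicode scalar values and are forbidden in UTF-8.

invalid (encodes a surrogate (U+D800–U+DFFF))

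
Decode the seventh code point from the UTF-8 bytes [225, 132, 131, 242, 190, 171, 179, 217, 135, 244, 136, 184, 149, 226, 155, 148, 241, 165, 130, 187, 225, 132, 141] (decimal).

Offset 0: leading byte 0xE1 = 11100001 → 3-byte char #1 = E1 84 83.
Offset 3: leading byte 0xF2 = 11110010 → 4-byte char #2 = F2 BE AB B3.
Offset 7: leading byte 0xD9 = 11011001 → 2-byte char #3 = D9 87.
Offset 9: leading byte 0xF4 = 11110100 → 4-byte char #4 = F4 88 B8 95.
Offset 13: leading byte 0xE2 = 11100010 → 3-byte char #5 = E2 9B 94.
Offset 16: leading byte 0xF1 = 11110001 → 4-byte char #6 = F1 A5 82 BB.
Offset 20: leading byte 0xE1 = 11100001 → 3-byte char #7 = E1 84 8D.
Leading byte 0xE1 = 11100001 matches 1110xxxx → 3-byte sequence.
Byte 1: 0xE1 = 11100001, payload 0001 (4 bits).
Byte 2: 0x84 = 10000100 (10xxxxxx ✓), payload 000100.
Byte 3: 0x8D = 10001101 (10xxxxxx ✓), payload 001101.
Concatenate: 0001000100001101 = 0x110D (16 bits → U+110D).

U+110D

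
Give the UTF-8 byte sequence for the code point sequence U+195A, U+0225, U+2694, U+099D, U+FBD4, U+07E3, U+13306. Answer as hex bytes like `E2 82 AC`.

E1 A5 9A C8 A5 E2 9A 94 E0 A6 9D EF AF 94 DF A3 F0 93 8C 86

U+195A: 3-byte form → E1 A5 9A.
U+0225: 2-byte form → C8 A5.
U+2694: 3-byte form → E2 9A 94.
U+099D: 3-byte form → E0 A6 9D.
U+FBD4: 3-byte form → EF AF 94.
U+07E3: 2-byte form → DF A3.
U+13306: 4-byte form → F0 93 8C 86.
Concatenated (20 bytes): E1 A5 9A C8 A5 E2 9A 94 E0 A6 9D EF AF 94 DF A3 F0 93 8C 86.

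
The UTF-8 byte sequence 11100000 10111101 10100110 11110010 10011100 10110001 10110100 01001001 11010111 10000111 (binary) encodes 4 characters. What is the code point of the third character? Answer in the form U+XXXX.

U+0049

Offset 0: leading byte 0xE0 = 11100000 → 3-byte char #1 = E0 BD A6.
Offset 3: leading byte 0xF2 = 11110010 → 4-byte char #2 = F2 9C B1 B4.
Offset 7: leading byte 0x49 = 01001001 → 1-byte char #3 = 49.
Leading byte 0x49 = 01001001 matches 0xxxxxxx → 1-byte sequence.
Byte 1: 0x49 = 01001001, payload 1001001 (7 bits).
Concatenate: 1001001 = 0x49 (7 bits → U+0049).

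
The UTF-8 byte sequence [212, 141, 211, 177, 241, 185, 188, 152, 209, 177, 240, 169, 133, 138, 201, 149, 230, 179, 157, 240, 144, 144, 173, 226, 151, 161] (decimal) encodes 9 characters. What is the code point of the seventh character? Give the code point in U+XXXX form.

U+6CDD

Offset 0: leading byte 0xD4 = 11010100 → 2-byte char #1 = D4 8D.
Offset 2: leading byte 0xD3 = 11010011 → 2-byte char #2 = D3 B1.
Offset 4: leading byte 0xF1 = 11110001 → 4-byte char #3 = F1 B9 BC 98.
Offset 8: leading byte 0xD1 = 11010001 → 2-byte char #4 = D1 B1.
Offset 10: leading byte 0xF0 = 11110000 → 4-byte char #5 = F0 A9 85 8A.
Offset 14: leading byte 0xC9 = 11001001 → 2-byte char #6 = C9 95.
Offset 16: leading byte 0xE6 = 11100110 → 3-byte char #7 = E6 B3 9D.
Leading byte 0xE6 = 11100110 matches 1110xxxx → 3-byte sequence.
Byte 1: 0xE6 = 11100110, payload 0110 (4 bits).
Byte 2: 0xB3 = 10110011 (10xxxxxx ✓), payload 110011.
Byte 3: 0x9D = 10011101 (10xxxxxx ✓), payload 011101.
Concatenate: 0110110011011101 = 0x6CDD (16 bits → U+6CDD).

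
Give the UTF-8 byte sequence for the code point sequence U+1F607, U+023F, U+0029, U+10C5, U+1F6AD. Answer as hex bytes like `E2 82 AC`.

U+1F607: 4-byte form → F0 9F 98 87.
U+023F: 2-byte form → C8 BF.
U+0029: 1-byte form → 29.
U+10C5: 3-byte form → E1 83 85.
U+1F6AD: 4-byte form → F0 9F 9A AD.
Concatenated (14 bytes): F0 9F 98 87 C8 BF 29 E1 83 85 F0 9F 9A AD.

F0 9F 98 87 C8 BF 29 E1 83 85 F0 9F 9A AD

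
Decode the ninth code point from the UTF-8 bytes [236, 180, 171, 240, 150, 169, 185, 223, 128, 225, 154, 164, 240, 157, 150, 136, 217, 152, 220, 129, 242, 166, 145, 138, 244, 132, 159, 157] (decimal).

Offset 0: leading byte 0xEC = 11101100 → 3-byte char #1 = EC B4 AB.
Offset 3: leading byte 0xF0 = 11110000 → 4-byte char #2 = F0 96 A9 B9.
Offset 7: leading byte 0xDF = 11011111 → 2-byte char #3 = DF 80.
Offset 9: leading byte 0xE1 = 11100001 → 3-byte char #4 = E1 9A A4.
Offset 12: leading byte 0xF0 = 11110000 → 4-byte char #5 = F0 9D 96 88.
Offset 16: leading byte 0xD9 = 11011001 → 2-byte char #6 = D9 98.
Offset 18: leading byte 0xDC = 11011100 → 2-byte char #7 = DC 81.
Offset 20: leading byte 0xF2 = 11110010 → 4-byte char #8 = F2 A6 91 8A.
Offset 24: leading byte 0xF4 = 11110100 → 4-byte char #9 = F4 84 9F 9D.
Leading byte 0xF4 = 11110100 matches 11110xxx → 4-byte sequence.
Byte 1: 0xF4 = 11110100, payload 100 (3 bits).
Byte 2: 0x84 = 10000100 (10xxxxxx ✓), payload 000100.
Byte 3: 0x9F = 10011111 (10xxxxxx ✓), payload 011111.
Byte 4: 0x9D = 10011101 (10xxxxxx ✓), payload 011101.
Concatenate: 100000100011111011101 = 0x1047DD (21 bits → U+1047DD).

U+1047DD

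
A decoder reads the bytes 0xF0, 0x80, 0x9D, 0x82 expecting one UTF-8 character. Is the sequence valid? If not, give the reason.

invalid (overlong encoding)

Leading byte 0xF0 = 11110000 → 4-byte form.
Continuation bytes all match 10xxxxxx. Payload decodes to 0x742.
But 0x742 < 0x10000, the minimum for a 4-byte sequence — this is an overlong encoding.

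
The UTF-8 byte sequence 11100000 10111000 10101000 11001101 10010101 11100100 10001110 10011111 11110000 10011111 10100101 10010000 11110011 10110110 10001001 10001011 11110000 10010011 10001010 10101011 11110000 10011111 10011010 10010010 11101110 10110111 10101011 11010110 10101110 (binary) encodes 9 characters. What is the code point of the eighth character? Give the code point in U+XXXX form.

U+EDEB

Offset 0: leading byte 0xE0 = 11100000 → 3-byte char #1 = E0 B8 A8.
Offset 3: leading byte 0xCD = 11001101 → 2-byte char #2 = CD 95.
Offset 5: leading byte 0xE4 = 11100100 → 3-byte char #3 = E4 8E 9F.
Offset 8: leading byte 0xF0 = 11110000 → 4-byte char #4 = F0 9F A5 90.
Offset 12: leading byte 0xF3 = 11110011 → 4-byte char #5 = F3 B6 89 8B.
Offset 16: leading byte 0xF0 = 11110000 → 4-byte char #6 = F0 93 8A AB.
Offset 20: leading byte 0xF0 = 11110000 → 4-byte char #7 = F0 9F 9A 92.
Offset 24: leading byte 0xEE = 11101110 → 3-byte char #8 = EE B7 AB.
Leading byte 0xEE = 11101110 matches 1110xxxx → 3-byte sequence.
Byte 1: 0xEE = 11101110, payload 1110 (4 bits).
Byte 2: 0xB7 = 10110111 (10xxxxxx ✓), payload 110111.
Byte 3: 0xAB = 10101011 (10xxxxxx ✓), payload 101011.
Concatenate: 1110110111101011 = 0xEDEB (16 bits → U+EDEB).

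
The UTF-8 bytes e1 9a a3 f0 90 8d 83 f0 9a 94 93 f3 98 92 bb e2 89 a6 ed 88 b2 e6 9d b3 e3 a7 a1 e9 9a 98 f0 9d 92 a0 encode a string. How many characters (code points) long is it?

10

Byte at offset 0: 0xE1 = 11100001 → 3-byte char (#1). Advance 3.
Byte at offset 3: 0xF0 = 11110000 → 4-byte char (#2). Advance 4.
Byte at offset 7: 0xF0 = 11110000 → 4-byte char (#3). Advance 4.
Byte at offset 11: 0xF3 = 11110011 → 4-byte char (#4). Advance 4.
Byte at offset 15: 0xE2 = 11100010 → 3-byte char (#5). Advance 3.
Byte at offset 18: 0xED = 11101101 → 3-byte char (#6). Advance 3.
Byte at offset 21: 0xE6 = 11100110 → 3-byte char (#7). Advance 3.
Byte at offset 24: 0xE3 = 11100011 → 3-byte char (#8). Advance 3.
Byte at offset 27: 0xE9 = 11101001 → 3-byte char (#9). Advance 3.
Byte at offset 30: 0xF0 = 11110000 → 4-byte char (#10). Advance 4.
Reached end at offset 34 after 10 code points.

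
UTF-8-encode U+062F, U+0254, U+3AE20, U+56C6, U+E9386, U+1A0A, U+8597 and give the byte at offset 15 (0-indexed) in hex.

0xE1

U+062F → 2-byte form D8 AF at offsets 0–1.
U+0254 → 2-byte form C9 94 at offsets 2–3.
U+3AE20 → 4-byte form F0 BA B8 A0 at offsets 4–7.
U+56C6 → 3-byte form E5 9B 86 at offsets 8–10.
U+E9386 → 4-byte form F3 A9 8E 86 at offsets 11–14.
U+1A0A → 3-byte form E1 A8 8A at offsets 15–17.
Offset 15 falls in char 6's range; it's byte 1 of E1 A8 8A = 0xE1.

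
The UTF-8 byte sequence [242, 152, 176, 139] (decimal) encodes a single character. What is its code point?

Leading byte 0xF2 = 11110010 matches 11110xxx → 4-byte sequence.
Byte 1: 0xF2 = 11110010, payload 010 (3 bits).
Byte 2: 0x98 = 10011000 (10xxxxxx ✓), payload 011000.
Byte 3: 0xB0 = 10110000 (10xxxxxx ✓), payload 110000.
Byte 4: 0x8B = 10001011 (10xxxxxx ✓), payload 001011.
Concatenate: 010011000110000001011 = 0x98C0B (21 bits → U+98C0B).

U+98C0B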